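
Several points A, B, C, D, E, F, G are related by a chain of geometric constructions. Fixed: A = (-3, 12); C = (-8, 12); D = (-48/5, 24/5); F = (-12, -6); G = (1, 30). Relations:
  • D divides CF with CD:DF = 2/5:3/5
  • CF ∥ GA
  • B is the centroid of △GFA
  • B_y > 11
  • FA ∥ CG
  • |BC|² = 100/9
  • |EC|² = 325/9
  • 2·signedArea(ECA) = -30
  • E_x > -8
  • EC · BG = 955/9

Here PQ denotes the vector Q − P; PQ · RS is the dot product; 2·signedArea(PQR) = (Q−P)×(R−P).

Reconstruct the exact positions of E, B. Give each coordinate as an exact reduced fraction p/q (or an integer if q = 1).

B = (-14/3, 12)
E = (-23/3, 6)

1. E_y = 6  [2·signedArea(ECA) = -30]
2. E_x = -23/3  [|EC|² = 325/9]
   → E = (-23/3, 6)
3. B_x = -14/3  [B is the centroid of △GFA]
4. B_y = 12  [B is the centroid of △GFA]
   → B = (-14/3, 12)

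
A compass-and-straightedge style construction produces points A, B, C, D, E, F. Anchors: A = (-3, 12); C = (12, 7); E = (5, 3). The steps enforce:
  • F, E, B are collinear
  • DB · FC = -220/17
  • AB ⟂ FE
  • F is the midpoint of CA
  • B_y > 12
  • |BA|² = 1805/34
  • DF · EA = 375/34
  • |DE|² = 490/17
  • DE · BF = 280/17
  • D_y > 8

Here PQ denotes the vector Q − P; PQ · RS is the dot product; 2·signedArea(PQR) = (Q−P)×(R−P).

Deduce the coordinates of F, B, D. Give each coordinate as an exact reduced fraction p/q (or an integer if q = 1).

B = (145/34, 427/34)
D = (78/17, 142/17)
F = (9/2, 19/2)

1. F_x = 9/2  [F is the midpoint of CA]
2. F_y = 19/2  [F is the midpoint of CA]
   → F = (9/2, 19/2)
3. B_x = 145/34  [F, E, B are collinear ∩ AB ⟂ FE]
4. B_y = 427/34  [F, E, B are collinear ∩ AB ⟂ FE]
   → B = (145/34, 427/34)
5. D_x = 78/17  [DF · EA = 375/34 ∩ DE · BF = 280/17]
6. D_y = 142/17  [DF · EA = 375/34 ∩ DE · BF = 280/17]
   → D = (78/17, 142/17)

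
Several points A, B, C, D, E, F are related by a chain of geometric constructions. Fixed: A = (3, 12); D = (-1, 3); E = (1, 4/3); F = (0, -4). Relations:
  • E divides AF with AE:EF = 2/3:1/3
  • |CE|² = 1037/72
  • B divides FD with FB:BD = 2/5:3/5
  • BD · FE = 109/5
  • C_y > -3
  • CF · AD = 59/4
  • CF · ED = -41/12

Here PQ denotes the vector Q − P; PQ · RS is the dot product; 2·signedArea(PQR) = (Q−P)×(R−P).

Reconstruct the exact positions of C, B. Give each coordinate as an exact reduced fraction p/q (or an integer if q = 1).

1. C_x = -1/4  [CF · ED = -41/12 ∩ CF · AD = 59/4]
2. C_y = -9/4  [CF · ED = -41/12 ∩ CF · AD = 59/4]
   → C = (-1/4, -9/4)
3. B_x = -2/5  [B divides FD with FB:BD = 2/5:3/5]
4. B_y = -6/5  [B divides FD with FB:BD = 2/5:3/5]
   → B = (-2/5, -6/5)

B = (-2/5, -6/5)
C = (-1/4, -9/4)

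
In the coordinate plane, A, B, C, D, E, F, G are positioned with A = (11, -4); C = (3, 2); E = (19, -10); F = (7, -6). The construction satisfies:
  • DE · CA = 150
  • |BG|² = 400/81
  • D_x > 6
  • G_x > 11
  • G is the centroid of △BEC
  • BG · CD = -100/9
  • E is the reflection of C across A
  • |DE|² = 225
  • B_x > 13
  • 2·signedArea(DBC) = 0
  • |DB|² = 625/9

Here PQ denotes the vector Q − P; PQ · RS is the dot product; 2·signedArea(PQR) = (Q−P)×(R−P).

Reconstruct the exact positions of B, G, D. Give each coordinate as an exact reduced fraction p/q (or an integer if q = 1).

1. D_x = 7  [line -8·x + 6·y + 62 = 0 ∩ |DE|² = 225]
2. D_y = -1  [line -8·x + 6·y + 62 = 0 ∩ |DE|² = 225]
   → D = (7, -1)
3. B_x = 41/3  [line 3·x + 4·y + -17 = 0 ∩ |DB|² = 625/9]
4. B_y = -6  [line 3·x + 4·y + -17 = 0 ∩ |DB|² = 625/9]
   → B = (41/3, -6)
5. G_x = 107/9  [BG · CD = -100/9 ∩ G is the centroid of △BEC]
6. G_y = -14/3  [BG · CD = -100/9 ∩ G is the centroid of △BEC]
   → G = (107/9, -14/3)

B = (41/3, -6)
D = (7, -1)
G = (107/9, -14/3)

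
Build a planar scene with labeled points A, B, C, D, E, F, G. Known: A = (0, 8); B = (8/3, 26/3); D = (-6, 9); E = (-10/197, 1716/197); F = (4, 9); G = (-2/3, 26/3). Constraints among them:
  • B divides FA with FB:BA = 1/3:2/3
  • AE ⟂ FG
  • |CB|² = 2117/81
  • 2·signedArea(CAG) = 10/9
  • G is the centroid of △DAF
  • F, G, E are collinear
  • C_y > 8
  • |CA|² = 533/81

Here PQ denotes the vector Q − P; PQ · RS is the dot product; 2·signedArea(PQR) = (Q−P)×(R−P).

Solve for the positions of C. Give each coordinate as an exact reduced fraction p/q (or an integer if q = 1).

C = (-22/9, 79/9)

1. C_x = -22/9  [line -2/3·x + -2/3·y + 38/9 = 0 ∩ |CB|² = 2117/81]
2. C_y = 79/9  [line -2/3·x + -2/3·y + 38/9 = 0 ∩ |CB|² = 2117/81]
   → C = (-22/9, 79/9)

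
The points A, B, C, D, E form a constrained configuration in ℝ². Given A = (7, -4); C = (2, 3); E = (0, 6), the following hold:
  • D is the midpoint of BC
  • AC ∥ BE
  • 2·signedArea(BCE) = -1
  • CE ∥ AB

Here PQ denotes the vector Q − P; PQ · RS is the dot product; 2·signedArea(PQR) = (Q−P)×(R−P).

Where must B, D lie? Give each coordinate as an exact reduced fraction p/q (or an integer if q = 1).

B = (5, -1)
D = (7/2, 1)

1. B_x = 5  [AC ∥ BE ∩ CE ∥ AB]
2. B_y = -1  [AC ∥ BE ∩ CE ∥ AB]
   → B = (5, -1)
3. D_x = 7/2  [D is the midpoint of BC]
4. D_y = 1  [D is the midpoint of BC]
   → D = (7/2, 1)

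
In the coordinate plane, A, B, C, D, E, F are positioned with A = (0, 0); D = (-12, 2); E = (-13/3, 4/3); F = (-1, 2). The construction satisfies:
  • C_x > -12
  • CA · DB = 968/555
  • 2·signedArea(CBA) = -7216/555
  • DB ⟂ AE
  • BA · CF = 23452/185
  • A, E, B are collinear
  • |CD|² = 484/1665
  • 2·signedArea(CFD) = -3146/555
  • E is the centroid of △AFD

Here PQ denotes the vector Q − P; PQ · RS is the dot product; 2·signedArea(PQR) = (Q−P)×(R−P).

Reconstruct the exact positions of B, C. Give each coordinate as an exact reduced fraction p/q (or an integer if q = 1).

1. B_x = -2132/185  [A, E, B are collinear ∩ DB ⟂ AE]
2. B_y = 656/185  [A, E, B are collinear ∩ DB ⟂ AE]
   → B = (-2132/185, 656/185)
3. C_x = -6572/555  [2·signedArea(CFD) = -3146/555 ∩ CA · DB = 968/555]
4. C_y = 1396/555  [2·signedArea(CFD) = -3146/555 ∩ CA · DB = 968/555]
   → C = (-6572/555, 1396/555)

B = (-2132/185, 656/185)
C = (-6572/555, 1396/555)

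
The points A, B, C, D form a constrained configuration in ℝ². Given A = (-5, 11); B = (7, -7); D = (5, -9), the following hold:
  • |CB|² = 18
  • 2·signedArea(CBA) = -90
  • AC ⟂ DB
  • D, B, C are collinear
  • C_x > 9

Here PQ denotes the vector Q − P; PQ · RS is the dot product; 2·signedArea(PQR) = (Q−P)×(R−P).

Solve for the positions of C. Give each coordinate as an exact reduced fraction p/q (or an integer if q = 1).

C = (10, -4)

1. C_x = 10  [D, B, C are collinear ∩ AC ⟂ DB]
2. C_y = -4  [D, B, C are collinear ∩ AC ⟂ DB]
   → C = (10, -4)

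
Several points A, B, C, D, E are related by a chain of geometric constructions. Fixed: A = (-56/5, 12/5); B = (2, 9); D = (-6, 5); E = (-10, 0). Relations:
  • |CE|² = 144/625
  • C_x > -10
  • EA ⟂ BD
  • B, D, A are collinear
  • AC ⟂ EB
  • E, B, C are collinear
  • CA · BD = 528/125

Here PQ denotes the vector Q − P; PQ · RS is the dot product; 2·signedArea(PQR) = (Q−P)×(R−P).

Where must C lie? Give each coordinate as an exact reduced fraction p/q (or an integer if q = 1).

C = (-1202/125, 36/125)

1. C_x = -1202/125  [E, B, C are collinear ∩ AC ⟂ EB]
2. C_y = 36/125  [E, B, C are collinear ∩ AC ⟂ EB]
   → C = (-1202/125, 36/125)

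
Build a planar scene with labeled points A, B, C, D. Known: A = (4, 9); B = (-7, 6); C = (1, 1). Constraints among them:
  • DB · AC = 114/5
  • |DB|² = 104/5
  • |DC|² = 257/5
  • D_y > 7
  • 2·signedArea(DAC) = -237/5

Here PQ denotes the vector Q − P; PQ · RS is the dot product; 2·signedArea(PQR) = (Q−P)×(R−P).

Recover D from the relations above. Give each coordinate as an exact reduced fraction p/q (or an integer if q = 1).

1. D_x = -13/5  [DB · AC = 114/5 ∩ 2·signedArea(DAC) = -237/5]
2. D_y = 36/5  [DB · AC = 114/5 ∩ 2·signedArea(DAC) = -237/5]
   → D = (-13/5, 36/5)

D = (-13/5, 36/5)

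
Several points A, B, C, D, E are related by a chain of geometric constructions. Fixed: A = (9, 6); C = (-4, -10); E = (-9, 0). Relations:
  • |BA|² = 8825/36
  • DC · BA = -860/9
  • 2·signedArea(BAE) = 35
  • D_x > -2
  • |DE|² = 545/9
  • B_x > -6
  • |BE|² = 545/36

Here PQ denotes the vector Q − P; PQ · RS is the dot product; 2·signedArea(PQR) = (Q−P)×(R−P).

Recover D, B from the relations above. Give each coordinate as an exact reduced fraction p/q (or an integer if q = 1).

1. B_x = -31/6  [line 6·x + -18·y + 19 = 0 ∩ |BE|² = 545/36]
2. B_y = -2/3  [line 6·x + -18·y + 19 = 0 ∩ |BE|² = 545/36]
   → B = (-31/6, -2/3)
3. D_x = -4/3  [line -85/6·x + -20/3·y + -250/9 = 0 ∩ |DE|² = 545/9]
4. D_y = -4/3  [line -85/6·x + -20/3·y + -250/9 = 0 ∩ |DE|² = 545/9]
   → D = (-4/3, -4/3)

B = (-31/6, -2/3)
D = (-4/3, -4/3)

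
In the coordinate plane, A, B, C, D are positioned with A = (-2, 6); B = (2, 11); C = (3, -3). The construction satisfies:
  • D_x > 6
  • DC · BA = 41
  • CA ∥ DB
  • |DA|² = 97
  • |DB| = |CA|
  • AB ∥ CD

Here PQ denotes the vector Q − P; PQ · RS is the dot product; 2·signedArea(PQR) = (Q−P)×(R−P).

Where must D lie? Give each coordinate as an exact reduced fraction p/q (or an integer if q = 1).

1. D_x = 7  [CA ∥ DB ∩ AB ∥ CD]
2. D_y = 2  [CA ∥ DB ∩ AB ∥ CD]
   → D = (7, 2)

D = (7, 2)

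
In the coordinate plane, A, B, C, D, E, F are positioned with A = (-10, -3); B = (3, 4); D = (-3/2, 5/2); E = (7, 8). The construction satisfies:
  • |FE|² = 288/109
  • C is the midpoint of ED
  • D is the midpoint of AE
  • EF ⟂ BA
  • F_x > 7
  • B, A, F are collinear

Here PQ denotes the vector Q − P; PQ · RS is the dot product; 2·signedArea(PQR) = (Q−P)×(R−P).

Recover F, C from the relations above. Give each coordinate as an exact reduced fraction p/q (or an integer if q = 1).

C = (11/4, 21/4)
F = (847/109, 716/109)

1. F_x = 847/109  [B, A, F are collinear ∩ EF ⟂ BA]
2. F_y = 716/109  [B, A, F are collinear ∩ EF ⟂ BA]
   → F = (847/109, 716/109)
3. C_x = 11/4  [C is the midpoint of ED]
4. C_y = 21/4  [C is the midpoint of ED]
   → C = (11/4, 21/4)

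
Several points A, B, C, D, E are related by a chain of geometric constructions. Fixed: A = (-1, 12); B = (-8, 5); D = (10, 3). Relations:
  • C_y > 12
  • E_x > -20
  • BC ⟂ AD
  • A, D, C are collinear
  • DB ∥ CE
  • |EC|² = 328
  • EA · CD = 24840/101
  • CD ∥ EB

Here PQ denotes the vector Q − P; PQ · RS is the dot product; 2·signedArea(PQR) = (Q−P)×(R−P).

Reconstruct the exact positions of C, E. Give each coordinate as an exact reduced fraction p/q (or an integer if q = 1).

1. C_x = -178/101  [A, D, C are collinear ∩ BC ⟂ AD]
2. C_y = 1275/101  [A, D, C are collinear ∩ BC ⟂ AD]
   → C = (-178/101, 1275/101)
3. E_x = -1996/101  [CD ∥ EB ∩ DB ∥ CE]
4. E_y = 1477/101  [CD ∥ EB ∩ DB ∥ CE]
   → E = (-1996/101, 1477/101)

C = (-178/101, 1275/101)
E = (-1996/101, 1477/101)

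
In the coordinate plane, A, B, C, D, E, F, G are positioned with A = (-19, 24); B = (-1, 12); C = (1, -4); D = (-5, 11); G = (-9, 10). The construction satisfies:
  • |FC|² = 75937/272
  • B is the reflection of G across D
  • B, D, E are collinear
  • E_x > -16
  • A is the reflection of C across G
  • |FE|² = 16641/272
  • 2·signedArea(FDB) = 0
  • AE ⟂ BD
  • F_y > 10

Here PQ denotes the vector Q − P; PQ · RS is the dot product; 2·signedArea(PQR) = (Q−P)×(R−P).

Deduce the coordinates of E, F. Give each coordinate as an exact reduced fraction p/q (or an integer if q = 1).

1. E_x = -257/17  [B, D, E are collinear ∩ AE ⟂ BD]
2. E_y = 144/17  [B, D, E are collinear ∩ AE ⟂ BD]
   → E = (-257/17, 144/17)
3. F_x = -128/17  [line -1·x + 4·y + -49 = 0 ∩ |FE|² = 16641/272]
4. F_y = 705/68  [line -1·x + 4·y + -49 = 0 ∩ |FE|² = 16641/272]
   → F = (-128/17, 705/68)

E = (-257/17, 144/17)
F = (-128/17, 705/68)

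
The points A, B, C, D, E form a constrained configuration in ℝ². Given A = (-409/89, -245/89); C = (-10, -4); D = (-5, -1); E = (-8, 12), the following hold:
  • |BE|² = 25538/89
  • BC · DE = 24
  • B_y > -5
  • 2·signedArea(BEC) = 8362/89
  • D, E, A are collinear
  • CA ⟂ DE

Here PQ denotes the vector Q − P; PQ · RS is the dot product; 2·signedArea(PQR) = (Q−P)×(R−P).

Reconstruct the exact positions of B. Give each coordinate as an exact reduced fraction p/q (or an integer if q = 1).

1. B_x = -373/89  [2·signedArea(BEC) = 8362/89 ∩ BC · DE = 24]
2. B_y = -401/89  [2·signedArea(BEC) = 8362/89 ∩ BC · DE = 24]
   → B = (-373/89, -401/89)

B = (-373/89, -401/89)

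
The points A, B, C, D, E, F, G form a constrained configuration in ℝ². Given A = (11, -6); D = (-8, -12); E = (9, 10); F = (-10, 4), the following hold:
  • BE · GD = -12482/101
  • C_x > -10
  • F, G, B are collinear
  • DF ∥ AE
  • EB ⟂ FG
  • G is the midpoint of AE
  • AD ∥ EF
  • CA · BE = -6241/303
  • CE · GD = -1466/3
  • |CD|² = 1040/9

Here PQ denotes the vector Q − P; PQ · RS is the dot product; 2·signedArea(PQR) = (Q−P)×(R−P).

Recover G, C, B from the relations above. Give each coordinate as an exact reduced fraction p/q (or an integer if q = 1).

1. G_x = 10  [G is the midpoint of AE]
2. G_y = 2  [G is the midpoint of AE]
   → G = (10, 2)
3. B_x = 830/101  [F, G, B are collinear ∩ EB ⟂ FG]
4. B_y = 220/101  [F, G, B are collinear ∩ EB ⟂ FG]
   → B = (830/101, 220/101)
5. C_x = -28/3  [CA · BE = -6241/303 ∩ CE · GD = -1466/3]
6. C_y = -4/3  [CA · BE = -6241/303 ∩ CE · GD = -1466/3]
   → C = (-28/3, -4/3)

B = (830/101, 220/101)
C = (-28/3, -4/3)
G = (10, 2)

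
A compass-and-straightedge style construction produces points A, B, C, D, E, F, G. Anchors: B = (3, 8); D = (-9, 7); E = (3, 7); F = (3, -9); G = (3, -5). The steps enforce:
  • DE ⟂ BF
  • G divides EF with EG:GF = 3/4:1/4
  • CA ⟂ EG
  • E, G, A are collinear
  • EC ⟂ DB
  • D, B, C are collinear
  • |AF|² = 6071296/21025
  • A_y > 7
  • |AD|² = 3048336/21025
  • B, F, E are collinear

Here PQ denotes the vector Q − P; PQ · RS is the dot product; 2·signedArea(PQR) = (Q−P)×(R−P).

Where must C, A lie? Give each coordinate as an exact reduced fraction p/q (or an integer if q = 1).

A = (3, 1159/145)
C = (423/145, 1159/145)

1. C_x = 423/145  [D, B, C are collinear ∩ EC ⟂ DB]
2. C_y = 1159/145  [D, B, C are collinear ∩ EC ⟂ DB]
   → C = (423/145, 1159/145)
3. A_x = 3  [E, G, A are collinear ∩ CA ⟂ EG]
4. A_y = 1159/145  [E, G, A are collinear ∩ CA ⟂ EG]
   → A = (3, 1159/145)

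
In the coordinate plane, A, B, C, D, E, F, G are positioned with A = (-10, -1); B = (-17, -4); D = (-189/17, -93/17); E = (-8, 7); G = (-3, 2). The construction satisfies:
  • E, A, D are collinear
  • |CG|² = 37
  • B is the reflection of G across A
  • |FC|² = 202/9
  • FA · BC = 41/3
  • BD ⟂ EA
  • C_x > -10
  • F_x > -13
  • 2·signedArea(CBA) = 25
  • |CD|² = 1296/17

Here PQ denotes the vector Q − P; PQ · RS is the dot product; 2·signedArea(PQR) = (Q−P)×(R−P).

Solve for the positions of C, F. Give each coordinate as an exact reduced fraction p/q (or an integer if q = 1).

1. C_x = -9  [line -3·x + 7·y + -48 = 0 ∩ |CD|² = 1296/17]
2. C_y = 3  [line -3·x + 7·y + -48 = 0 ∩ |CD|² = 1296/17]
   → C = (-9, 3)
3. F_x = -12  [line -8·x + -7·y + -302/3 = 0 ∩ |FC|² = 202/9]
4. F_y = -2/3  [line -8·x + -7·y + -302/3 = 0 ∩ |FC|² = 202/9]
   → F = (-12, -2/3)

C = (-9, 3)
F = (-12, -2/3)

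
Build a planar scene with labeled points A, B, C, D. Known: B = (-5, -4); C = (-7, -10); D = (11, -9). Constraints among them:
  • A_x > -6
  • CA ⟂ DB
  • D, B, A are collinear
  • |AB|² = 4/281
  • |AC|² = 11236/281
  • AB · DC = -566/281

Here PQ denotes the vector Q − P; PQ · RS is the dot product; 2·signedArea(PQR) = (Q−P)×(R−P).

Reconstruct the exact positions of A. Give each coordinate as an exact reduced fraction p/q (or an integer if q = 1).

A = (-1437/281, -1114/281)

1. A_x = -1437/281  [D, B, A are collinear ∩ CA ⟂ DB]
2. A_y = -1114/281  [D, B, A are collinear ∩ CA ⟂ DB]
   → A = (-1437/281, -1114/281)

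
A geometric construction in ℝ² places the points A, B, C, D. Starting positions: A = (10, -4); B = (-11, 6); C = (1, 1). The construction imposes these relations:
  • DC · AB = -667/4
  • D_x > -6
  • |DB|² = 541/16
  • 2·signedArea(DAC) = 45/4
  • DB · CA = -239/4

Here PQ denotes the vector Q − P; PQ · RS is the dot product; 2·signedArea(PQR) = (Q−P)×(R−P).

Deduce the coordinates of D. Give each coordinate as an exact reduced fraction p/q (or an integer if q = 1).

D = (-23/4, 7/2)

1. D_x = -23/4  [2·signedArea(DAC) = 45/4 ∩ DB · CA = -239/4]
2. D_y = 7/2  [2·signedArea(DAC) = 45/4 ∩ DB · CA = -239/4]
   → D = (-23/4, 7/2)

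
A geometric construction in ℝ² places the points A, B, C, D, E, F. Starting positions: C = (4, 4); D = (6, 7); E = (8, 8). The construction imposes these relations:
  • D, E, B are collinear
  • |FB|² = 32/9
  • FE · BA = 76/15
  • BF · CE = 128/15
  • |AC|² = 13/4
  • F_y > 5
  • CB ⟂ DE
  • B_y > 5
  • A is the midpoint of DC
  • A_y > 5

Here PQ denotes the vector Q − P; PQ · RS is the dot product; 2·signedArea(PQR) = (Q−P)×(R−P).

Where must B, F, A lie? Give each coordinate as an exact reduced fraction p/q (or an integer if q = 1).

1. B_x = 16/5  [D, E, B are collinear ∩ CB ⟂ DE]
2. B_y = 28/5  [D, E, B are collinear ∩ CB ⟂ DE]
   → B = (16/5, 28/5)
3. A_x = 5  [A is the midpoint of DC]
4. A_y = 11/2  [A is the midpoint of DC]
   → A = (5, 11/2)
5. F_x = 76/15  [FE · BA = 76/15 ∩ BF · CE = 128/15]
6. F_y = 88/15  [FE · BA = 76/15 ∩ BF · CE = 128/15]
   → F = (76/15, 88/15)

A = (5, 11/2)
B = (16/5, 28/5)
F = (76/15, 88/15)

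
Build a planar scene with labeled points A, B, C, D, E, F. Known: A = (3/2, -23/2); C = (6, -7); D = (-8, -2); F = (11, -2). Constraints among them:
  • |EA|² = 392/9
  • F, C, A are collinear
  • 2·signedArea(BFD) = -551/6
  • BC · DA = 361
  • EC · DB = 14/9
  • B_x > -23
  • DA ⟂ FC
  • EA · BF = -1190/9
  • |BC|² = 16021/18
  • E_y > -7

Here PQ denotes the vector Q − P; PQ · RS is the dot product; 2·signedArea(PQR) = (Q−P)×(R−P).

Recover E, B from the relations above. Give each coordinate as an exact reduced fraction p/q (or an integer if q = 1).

1. B_x = -133/6  [BC · DA = 361 ∩ 2·signedArea(BFD) = -551/6]
2. B_y = 17/6  [BC · DA = 361 ∩ 2·signedArea(BFD) = -551/6]
   → B = (-133/6, 17/6)
3. E_x = 37/6  [EA · BF = -1190/9 ∩ EC · DB = 14/9]
4. E_y = -41/6  [EA · BF = -1190/9 ∩ EC · DB = 14/9]
   → E = (37/6, -41/6)

B = (-133/6, 17/6)
E = (37/6, -41/6)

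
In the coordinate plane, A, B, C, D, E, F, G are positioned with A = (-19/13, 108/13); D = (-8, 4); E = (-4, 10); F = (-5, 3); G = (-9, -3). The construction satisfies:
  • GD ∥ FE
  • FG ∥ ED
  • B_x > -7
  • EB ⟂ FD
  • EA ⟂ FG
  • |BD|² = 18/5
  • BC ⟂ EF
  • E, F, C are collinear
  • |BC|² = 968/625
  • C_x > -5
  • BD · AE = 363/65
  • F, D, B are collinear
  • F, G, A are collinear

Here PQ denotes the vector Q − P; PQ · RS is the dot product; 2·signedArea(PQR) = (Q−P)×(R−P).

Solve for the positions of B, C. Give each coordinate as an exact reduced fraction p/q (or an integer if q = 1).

B = (-31/5, 17/5)
C = (-621/125, 403/125)

1. B_x = -31/5  [F, D, B are collinear ∩ EB ⟂ FD]
2. B_y = 17/5  [F, D, B are collinear ∩ EB ⟂ FD]
   → B = (-31/5, 17/5)
3. C_x = -621/125  [E, F, C are collinear ∩ BC ⟂ EF]
4. C_y = 403/125  [E, F, C are collinear ∩ BC ⟂ EF]
   → C = (-621/125, 403/125)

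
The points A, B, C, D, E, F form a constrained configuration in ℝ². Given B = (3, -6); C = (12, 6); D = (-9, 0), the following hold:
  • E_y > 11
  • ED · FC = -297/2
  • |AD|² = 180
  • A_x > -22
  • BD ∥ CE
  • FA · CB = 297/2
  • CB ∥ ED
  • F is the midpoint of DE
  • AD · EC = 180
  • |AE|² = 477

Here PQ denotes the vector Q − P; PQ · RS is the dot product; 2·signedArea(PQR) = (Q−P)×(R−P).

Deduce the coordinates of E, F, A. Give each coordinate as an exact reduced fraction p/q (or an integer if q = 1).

A = (-21, 6)
E = (0, 12)
F = (-9/2, 6)

1. E_x = 0  [CB ∥ ED ∩ BD ∥ CE]
2. E_y = 12  [CB ∥ ED ∩ BD ∥ CE]
   → E = (0, 12)
3. F_x = -9/2  [F is the midpoint of DE]
4. F_y = 6  [F is the midpoint of DE]
   → F = (-9/2, 6)
5. A_x = -21  [AD · EC = 180 ∩ FA · CB = 297/2]
6. A_y = 6  [AD · EC = 180 ∩ FA · CB = 297/2]
   → A = (-21, 6)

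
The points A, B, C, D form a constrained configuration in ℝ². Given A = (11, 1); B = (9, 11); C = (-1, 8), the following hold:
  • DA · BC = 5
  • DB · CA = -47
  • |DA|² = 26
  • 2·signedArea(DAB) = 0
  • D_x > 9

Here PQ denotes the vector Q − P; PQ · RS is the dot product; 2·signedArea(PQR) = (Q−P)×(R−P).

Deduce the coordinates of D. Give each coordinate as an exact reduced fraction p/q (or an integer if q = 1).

D = (10, 6)

1. D_x = 10  [2·signedArea(DAB) = 0 ∩ DA · BC = 5]
2. D_y = 6  [2·signedArea(DAB) = 0 ∩ DA · BC = 5]
   → D = (10, 6)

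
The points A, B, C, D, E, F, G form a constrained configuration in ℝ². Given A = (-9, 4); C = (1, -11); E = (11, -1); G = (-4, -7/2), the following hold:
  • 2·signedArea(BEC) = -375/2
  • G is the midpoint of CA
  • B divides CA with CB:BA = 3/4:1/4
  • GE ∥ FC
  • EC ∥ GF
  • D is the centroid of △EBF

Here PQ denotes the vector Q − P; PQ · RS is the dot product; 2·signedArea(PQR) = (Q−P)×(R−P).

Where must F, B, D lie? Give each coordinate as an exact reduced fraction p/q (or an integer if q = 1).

1. F_x = -14  [GE ∥ FC ∩ EC ∥ GF]
2. F_y = -27/2  [GE ∥ FC ∩ EC ∥ GF]
   → F = (-14, -27/2)
3. B_x = -13/2  [B divides CA with CB:BA = 3/4:1/4]
4. B_y = 1/4  [B divides CA with CB:BA = 3/4:1/4]
   → B = (-13/2, 1/4)
5. D_x = -19/6  [D is the centroid of △EBF]
6. D_y = -19/4  [D is the centroid of △EBF]
   → D = (-19/6, -19/4)

B = (-13/2, 1/4)
D = (-19/6, -19/4)
F = (-14, -27/2)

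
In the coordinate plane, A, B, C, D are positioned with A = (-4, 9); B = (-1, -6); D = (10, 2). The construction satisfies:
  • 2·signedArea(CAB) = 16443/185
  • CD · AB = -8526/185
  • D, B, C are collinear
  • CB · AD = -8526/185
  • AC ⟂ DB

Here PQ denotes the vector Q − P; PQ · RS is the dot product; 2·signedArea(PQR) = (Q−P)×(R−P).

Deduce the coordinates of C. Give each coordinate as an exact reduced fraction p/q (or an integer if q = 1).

C = (772/185, -414/185)

1. C_x = 772/185  [D, B, C are collinear ∩ AC ⟂ DB]
2. C_y = -414/185  [D, B, C are collinear ∩ AC ⟂ DB]
   → C = (772/185, -414/185)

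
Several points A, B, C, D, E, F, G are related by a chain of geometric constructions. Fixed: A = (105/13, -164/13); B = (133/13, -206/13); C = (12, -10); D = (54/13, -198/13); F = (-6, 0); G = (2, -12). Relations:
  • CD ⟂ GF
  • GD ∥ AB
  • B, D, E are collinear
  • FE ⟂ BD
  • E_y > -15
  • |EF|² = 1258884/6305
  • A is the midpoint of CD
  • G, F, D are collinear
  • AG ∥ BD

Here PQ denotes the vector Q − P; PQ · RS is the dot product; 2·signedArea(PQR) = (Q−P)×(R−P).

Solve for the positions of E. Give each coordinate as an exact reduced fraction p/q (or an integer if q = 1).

E = (-46806/6305, -88638/6305)

1. E_x = -46806/6305  [B, D, E are collinear ∩ FE ⟂ BD]
2. E_y = -88638/6305  [B, D, E are collinear ∩ FE ⟂ BD]
   → E = (-46806/6305, -88638/6305)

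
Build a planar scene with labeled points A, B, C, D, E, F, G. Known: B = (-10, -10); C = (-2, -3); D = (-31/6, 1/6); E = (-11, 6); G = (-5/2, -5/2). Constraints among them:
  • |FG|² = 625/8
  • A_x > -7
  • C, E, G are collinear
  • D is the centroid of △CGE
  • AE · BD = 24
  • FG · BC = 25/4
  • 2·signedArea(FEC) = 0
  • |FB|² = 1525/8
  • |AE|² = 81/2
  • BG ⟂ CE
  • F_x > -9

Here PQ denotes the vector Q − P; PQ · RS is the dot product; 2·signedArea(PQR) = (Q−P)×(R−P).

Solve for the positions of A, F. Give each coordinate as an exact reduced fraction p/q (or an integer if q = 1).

1. A_x = -13/2  [line -29/6·x + -61/6·y + -97/6 = 0 ∩ |AE|² = 81/2]
2. A_y = 3/2  [line -29/6·x + -61/6·y + -97/6 = 0 ∩ |AE|² = 81/2]
   → A = (-13/2, 3/2)
3. F_x = -35/4  [2·signedArea(FEC) = 0 ∩ FG · BC = 25/4]
4. F_y = 15/4  [2·signedArea(FEC) = 0 ∩ FG · BC = 25/4]
   → F = (-35/4, 15/4)

A = (-13/2, 3/2)
F = (-35/4, 15/4)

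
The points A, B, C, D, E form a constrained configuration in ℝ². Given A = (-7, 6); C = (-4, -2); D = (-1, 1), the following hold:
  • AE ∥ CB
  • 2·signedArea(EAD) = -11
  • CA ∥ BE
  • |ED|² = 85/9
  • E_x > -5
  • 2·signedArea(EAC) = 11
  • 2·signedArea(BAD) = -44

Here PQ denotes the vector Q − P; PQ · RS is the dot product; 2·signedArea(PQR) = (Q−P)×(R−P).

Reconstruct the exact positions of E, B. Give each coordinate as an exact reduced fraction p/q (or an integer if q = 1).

1. E_x = -4  [2·signedArea(EAD) = -11 ∩ 2·signedArea(EAC) = 11]
2. E_y = 5/3  [2·signedArea(EAD) = -11 ∩ 2·signedArea(EAC) = 11]
   → E = (-4, 5/3)
3. B_x = -1  [CA ∥ BE ∩ AE ∥ CB]
4. B_y = -19/3  [CA ∥ BE ∩ AE ∥ CB]
   → B = (-1, -19/3)

B = (-1, -19/3)
E = (-4, 5/3)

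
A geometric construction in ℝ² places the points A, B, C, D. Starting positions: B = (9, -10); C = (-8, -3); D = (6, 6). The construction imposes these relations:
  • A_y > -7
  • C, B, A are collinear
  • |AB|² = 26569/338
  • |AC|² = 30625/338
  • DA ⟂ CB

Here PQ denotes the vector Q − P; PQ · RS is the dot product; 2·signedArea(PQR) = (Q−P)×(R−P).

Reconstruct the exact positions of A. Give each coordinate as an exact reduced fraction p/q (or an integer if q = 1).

A = (271/338, -2239/338)

1. A_x = 271/338  [C, B, A are collinear ∩ DA ⟂ CB]
2. A_y = -2239/338  [C, B, A are collinear ∩ DA ⟂ CB]
   → A = (271/338, -2239/338)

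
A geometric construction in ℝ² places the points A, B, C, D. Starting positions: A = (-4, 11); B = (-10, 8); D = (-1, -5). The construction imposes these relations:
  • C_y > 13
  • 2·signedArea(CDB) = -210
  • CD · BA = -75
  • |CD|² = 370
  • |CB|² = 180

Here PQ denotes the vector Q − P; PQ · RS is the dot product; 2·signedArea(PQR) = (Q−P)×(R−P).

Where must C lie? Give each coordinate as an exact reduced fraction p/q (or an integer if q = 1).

1. C_x = 2  [2·signedArea(CDB) = -210 ∩ CD · BA = -75]
2. C_y = 14  [2·signedArea(CDB) = -210 ∩ CD · BA = -75]
   → C = (2, 14)

C = (2, 14)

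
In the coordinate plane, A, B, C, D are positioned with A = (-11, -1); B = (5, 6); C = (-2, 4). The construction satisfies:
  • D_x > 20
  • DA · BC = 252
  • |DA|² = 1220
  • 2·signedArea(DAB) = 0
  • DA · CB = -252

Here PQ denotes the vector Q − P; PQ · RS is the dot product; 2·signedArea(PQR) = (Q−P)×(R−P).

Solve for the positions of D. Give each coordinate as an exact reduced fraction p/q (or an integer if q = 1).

1. D_x = 21  [2·signedArea(DAB) = 0 ∩ DA · BC = 252]
2. D_y = 13  [2·signedArea(DAB) = 0 ∩ DA · BC = 252]
   → D = (21, 13)

D = (21, 13)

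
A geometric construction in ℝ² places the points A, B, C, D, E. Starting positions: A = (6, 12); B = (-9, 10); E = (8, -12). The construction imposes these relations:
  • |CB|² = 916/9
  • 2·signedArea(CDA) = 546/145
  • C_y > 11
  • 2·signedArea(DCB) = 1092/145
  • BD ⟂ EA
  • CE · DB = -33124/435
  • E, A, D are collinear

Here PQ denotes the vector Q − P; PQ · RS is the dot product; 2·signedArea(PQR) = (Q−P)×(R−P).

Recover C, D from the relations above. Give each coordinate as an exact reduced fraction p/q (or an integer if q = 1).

C = (1, 34/3)
D = (879/145, 1632/145)

1. D_x = 879/145  [E, A, D are collinear ∩ BD ⟂ EA]
2. D_y = 1632/145  [E, A, D are collinear ∩ BD ⟂ EA]
   → D = (879/145, 1632/145)
3. C_x = 1  [2·signedArea(CDA) = 546/145 ∩ 2·signedArea(DCB) = 1092/145]
4. C_y = 34/3  [2·signedArea(CDA) = 546/145 ∩ 2·signedArea(DCB) = 1092/145]
   → C = (1, 34/3)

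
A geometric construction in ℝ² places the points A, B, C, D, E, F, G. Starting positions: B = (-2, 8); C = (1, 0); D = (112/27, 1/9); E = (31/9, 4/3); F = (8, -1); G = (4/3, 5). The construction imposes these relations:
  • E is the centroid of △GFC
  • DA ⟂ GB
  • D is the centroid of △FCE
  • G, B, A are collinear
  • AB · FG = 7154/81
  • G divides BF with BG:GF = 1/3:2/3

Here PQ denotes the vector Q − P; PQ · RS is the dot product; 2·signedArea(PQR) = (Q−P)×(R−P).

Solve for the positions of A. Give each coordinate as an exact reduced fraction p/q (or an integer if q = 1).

A = (25996/4887, 767/543)

1. A_x = 25996/4887  [G, B, A are collinear ∩ DA ⟂ GB]
2. A_y = 767/543  [G, B, A are collinear ∩ DA ⟂ GB]
   → A = (25996/4887, 767/543)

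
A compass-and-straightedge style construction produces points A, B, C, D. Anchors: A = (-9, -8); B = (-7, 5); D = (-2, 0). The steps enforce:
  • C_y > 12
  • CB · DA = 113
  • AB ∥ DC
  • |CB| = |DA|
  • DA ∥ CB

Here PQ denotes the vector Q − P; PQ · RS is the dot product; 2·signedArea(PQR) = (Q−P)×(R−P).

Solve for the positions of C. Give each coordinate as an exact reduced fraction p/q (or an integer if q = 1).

1. C_x = 0  [DA ∥ CB ∩ AB ∥ DC]
2. C_y = 13  [DA ∥ CB ∩ AB ∥ DC]
   → C = (0, 13)

C = (0, 13)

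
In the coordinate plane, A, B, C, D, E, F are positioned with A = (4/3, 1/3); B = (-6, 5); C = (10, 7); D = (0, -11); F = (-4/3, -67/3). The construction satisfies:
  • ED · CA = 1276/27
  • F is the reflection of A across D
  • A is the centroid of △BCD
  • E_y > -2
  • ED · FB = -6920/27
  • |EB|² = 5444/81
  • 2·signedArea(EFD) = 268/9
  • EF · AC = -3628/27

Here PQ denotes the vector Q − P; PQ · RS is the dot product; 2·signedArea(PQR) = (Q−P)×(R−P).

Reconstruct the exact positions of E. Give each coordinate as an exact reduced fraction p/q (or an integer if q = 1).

1. E_x = -14/9  [2·signedArea(EFD) = 268/9 ∩ ED · FB = -6920/27]
2. E_y = -17/9  [2·signedArea(EFD) = 268/9 ∩ ED · FB = -6920/27]
   → E = (-14/9, -17/9)

E = (-14/9, -17/9)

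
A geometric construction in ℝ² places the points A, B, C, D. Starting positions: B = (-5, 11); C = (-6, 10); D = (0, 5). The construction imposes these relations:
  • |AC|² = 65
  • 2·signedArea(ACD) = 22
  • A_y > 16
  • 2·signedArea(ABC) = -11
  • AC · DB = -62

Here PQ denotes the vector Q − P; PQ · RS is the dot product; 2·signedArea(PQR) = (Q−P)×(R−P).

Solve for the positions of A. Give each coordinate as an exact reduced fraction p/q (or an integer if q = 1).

A = (-10, 17)

1. A_x = -10  [AC · DB = -62 ∩ 2·signedArea(ACD) = 22]
2. A_y = 17  [AC · DB = -62 ∩ 2·signedArea(ACD) = 22]
   → A = (-10, 17)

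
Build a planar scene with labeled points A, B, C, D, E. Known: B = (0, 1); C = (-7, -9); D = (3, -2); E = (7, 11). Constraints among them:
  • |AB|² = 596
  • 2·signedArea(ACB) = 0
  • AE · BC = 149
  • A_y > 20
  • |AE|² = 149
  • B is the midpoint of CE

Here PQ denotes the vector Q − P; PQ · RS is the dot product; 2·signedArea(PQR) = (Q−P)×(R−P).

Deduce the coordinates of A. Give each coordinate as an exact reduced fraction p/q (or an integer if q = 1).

1. A_x = 14  [2·signedArea(ACB) = 0 ∩ AE · BC = 149]
2. A_y = 21  [2·signedArea(ACB) = 0 ∩ AE · BC = 149]
   → A = (14, 21)

A = (14, 21)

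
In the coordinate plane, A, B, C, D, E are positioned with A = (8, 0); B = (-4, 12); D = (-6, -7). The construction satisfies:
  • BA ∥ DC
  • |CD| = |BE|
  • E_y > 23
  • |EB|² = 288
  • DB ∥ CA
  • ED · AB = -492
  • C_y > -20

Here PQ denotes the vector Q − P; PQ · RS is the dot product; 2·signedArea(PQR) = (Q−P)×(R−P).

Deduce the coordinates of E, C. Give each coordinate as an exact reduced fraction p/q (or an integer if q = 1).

C = (6, -19)
E = (-16, 24)

1. E_x = -16  [line 12·x + -12·y + 480 = 0 ∩ |EB|² = 288]
2. E_y = 24  [line 12·x + -12·y + 480 = 0 ∩ |EB|² = 288]
   → E = (-16, 24)
3. C_x = 6  [DB ∥ CA ∩ BA ∥ DC]
4. C_y = -19  [DB ∥ CA ∩ BA ∥ DC]
   → C = (6, -19)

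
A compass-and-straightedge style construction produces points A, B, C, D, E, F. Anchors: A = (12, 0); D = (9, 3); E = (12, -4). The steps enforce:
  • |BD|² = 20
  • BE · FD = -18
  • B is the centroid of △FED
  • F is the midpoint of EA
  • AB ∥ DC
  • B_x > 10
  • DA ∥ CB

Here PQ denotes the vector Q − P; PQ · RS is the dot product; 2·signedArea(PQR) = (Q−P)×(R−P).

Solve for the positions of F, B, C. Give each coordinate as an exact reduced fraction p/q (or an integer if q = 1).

B = (11, -1)
C = (8, 2)
F = (12, -2)

1. F_x = 12  [F is the midpoint of EA]
2. F_y = -2  [F is the midpoint of EA]
   → F = (12, -2)
3. B_x = 11  [B is the centroid of △FED]
4. B_y = -1  [B is the centroid of △FED]
   → B = (11, -1)
5. C_x = 8  [DA ∥ CB ∩ AB ∥ DC]
6. C_y = 2  [DA ∥ CB ∩ AB ∥ DC]
   → C = (8, 2)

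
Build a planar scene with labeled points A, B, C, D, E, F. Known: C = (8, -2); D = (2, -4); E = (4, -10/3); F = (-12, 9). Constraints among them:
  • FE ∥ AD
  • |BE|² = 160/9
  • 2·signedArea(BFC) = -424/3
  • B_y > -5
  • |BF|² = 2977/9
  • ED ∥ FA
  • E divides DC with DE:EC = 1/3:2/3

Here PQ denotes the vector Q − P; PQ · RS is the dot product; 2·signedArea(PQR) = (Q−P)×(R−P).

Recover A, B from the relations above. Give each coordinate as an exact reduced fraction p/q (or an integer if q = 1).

1. A_x = -14  [FE ∥ AD ∩ ED ∥ FA]
2. A_y = 25/3  [FE ∥ AD ∩ ED ∥ FA]
   → A = (-14, 25/3)
3. B_x = 0  [line 11·x + 20·y + 280/3 = 0 ∩ |BE|² = 160/9]
4. B_y = -14/3  [line 11·x + 20·y + 280/3 = 0 ∩ |BE|² = 160/9]
   → B = (0, -14/3)

A = (-14, 25/3)
B = (0, -14/3)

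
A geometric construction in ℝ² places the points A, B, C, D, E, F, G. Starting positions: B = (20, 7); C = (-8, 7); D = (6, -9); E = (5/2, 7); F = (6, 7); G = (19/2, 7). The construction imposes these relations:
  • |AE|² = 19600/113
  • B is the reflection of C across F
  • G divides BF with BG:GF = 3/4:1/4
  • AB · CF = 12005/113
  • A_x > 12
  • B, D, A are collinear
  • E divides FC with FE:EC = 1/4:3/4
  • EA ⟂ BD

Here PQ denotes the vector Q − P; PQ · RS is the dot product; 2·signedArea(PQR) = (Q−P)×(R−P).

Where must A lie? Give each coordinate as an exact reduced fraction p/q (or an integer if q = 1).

1. A_x = 2805/226  [B, D, A are collinear ∩ EA ⟂ BD]
2. A_y = -189/113  [B, D, A are collinear ∩ EA ⟂ BD]
   → A = (2805/226, -189/113)

A = (2805/226, -189/113)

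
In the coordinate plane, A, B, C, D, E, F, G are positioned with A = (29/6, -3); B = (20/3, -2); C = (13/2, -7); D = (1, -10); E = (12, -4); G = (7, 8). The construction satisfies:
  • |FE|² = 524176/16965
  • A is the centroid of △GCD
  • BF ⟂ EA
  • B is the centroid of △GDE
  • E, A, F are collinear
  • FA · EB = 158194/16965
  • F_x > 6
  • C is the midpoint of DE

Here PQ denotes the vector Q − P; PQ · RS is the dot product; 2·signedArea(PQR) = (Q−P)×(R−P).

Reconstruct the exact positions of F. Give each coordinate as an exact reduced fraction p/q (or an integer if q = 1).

1. F_x = 36728/5655  [E, A, F are collinear ∩ BF ⟂ EA]
2. F_y = -6092/1885  [E, A, F are collinear ∩ BF ⟂ EA]
   → F = (36728/5655, -6092/1885)

F = (36728/5655, -6092/1885)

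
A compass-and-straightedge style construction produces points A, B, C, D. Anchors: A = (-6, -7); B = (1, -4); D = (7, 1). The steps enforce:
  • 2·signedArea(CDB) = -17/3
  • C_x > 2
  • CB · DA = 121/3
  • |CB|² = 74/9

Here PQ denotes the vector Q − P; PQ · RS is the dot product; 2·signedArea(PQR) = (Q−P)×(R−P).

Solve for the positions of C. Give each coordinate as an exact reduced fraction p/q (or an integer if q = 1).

C = (8/3, -5/3)

1. C_x = 8/3  [CB · DA = 121/3 ∩ 2·signedArea(CDB) = -17/3]
2. C_y = -5/3  [CB · DA = 121/3 ∩ 2·signedArea(CDB) = -17/3]
   → C = (8/3, -5/3)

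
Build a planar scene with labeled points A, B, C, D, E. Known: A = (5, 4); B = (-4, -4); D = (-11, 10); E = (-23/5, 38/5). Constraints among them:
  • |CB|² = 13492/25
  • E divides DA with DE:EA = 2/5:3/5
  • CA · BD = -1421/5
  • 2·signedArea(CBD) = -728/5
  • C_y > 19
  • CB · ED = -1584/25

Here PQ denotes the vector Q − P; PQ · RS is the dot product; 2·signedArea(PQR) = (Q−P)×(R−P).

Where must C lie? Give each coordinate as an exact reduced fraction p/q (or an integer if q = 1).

1. C_x = -26/5  [2·signedArea(CBD) = -728/5 ∩ CA · BD = -1421/5]
2. C_y = 96/5  [2·signedArea(CBD) = -728/5 ∩ CA · BD = -1421/5]
   → C = (-26/5, 96/5)

C = (-26/5, 96/5)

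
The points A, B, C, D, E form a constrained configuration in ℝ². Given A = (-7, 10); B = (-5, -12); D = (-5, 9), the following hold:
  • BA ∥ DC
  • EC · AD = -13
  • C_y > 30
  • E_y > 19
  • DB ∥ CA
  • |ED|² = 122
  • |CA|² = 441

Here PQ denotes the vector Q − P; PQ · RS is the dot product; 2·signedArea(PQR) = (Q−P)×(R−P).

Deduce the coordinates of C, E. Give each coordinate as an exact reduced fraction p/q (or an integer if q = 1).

1. C_x = -7  [DB ∥ CA ∩ BA ∥ DC]
2. C_y = 31  [DB ∥ CA ∩ BA ∥ DC]
   → C = (-7, 31)
3. E_x = -6  [line -2·x + 1·y + -32 = 0 ∩ |ED|² = 122]
4. E_y = 20  [line -2·x + 1·y + -32 = 0 ∩ |ED|² = 122]
   → E = (-6, 20)

C = (-7, 31)
E = (-6, 20)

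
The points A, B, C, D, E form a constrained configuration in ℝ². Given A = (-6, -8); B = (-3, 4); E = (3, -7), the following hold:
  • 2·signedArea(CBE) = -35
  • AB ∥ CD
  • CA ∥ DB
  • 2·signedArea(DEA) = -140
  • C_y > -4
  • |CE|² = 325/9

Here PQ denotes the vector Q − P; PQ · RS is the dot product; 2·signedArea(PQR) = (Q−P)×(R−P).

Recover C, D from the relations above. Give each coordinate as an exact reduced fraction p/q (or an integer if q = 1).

1. C_x = -2  [line 11·x + 6·y + 44 = 0 ∩ |CE|² = 325/9]
2. C_y = -11/3  [line 11·x + 6·y + 44 = 0 ∩ |CE|² = 325/9]
   → C = (-2, -11/3)
3. D_x = 1  [CA ∥ DB ∩ AB ∥ CD]
4. D_y = 25/3  [CA ∥ DB ∩ AB ∥ CD]
   → D = (1, 25/3)

C = (-2, -11/3)
D = (1, 25/3)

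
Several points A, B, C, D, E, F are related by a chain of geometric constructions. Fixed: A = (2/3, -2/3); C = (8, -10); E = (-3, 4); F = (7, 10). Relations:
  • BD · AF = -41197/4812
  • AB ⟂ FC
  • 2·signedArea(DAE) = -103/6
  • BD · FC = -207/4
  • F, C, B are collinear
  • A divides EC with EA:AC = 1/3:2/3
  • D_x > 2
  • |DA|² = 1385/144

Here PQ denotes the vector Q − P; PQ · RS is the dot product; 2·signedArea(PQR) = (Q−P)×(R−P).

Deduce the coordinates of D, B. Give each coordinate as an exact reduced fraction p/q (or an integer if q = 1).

B = (3014/401, -130/401)
D = (9/4, 2)

1. B_x = 3014/401  [F, C, B are collinear ∩ AB ⟂ FC]
2. B_y = -130/401  [F, C, B are collinear ∩ AB ⟂ FC]
   → B = (3014/401, -130/401)
3. D_x = 9/4  [2·signedArea(DAE) = -103/6 ∩ BD · AF = -41197/4812]
4. D_y = 2  [2·signedArea(DAE) = -103/6 ∩ BD · AF = -41197/4812]
   → D = (9/4, 2)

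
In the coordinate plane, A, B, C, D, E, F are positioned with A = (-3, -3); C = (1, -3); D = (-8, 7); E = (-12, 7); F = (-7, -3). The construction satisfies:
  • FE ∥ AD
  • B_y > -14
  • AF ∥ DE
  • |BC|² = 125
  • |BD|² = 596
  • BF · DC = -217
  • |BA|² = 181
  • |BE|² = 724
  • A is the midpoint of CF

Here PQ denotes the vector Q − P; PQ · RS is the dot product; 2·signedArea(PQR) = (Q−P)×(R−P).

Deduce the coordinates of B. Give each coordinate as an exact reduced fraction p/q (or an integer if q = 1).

B = (6, -13)

1. B_x = 6  [line -9·x + 10·y + 184 = 0 ∩ |BA|² = 181]
2. B_y = -13  [line -9·x + 10·y + 184 = 0 ∩ |BA|² = 181]
   → B = (6, -13)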